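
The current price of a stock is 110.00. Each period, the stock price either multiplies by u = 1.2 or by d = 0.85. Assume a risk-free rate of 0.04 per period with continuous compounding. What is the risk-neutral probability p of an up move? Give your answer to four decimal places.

Risk-neutral probability p = (e^0.04 − 0.85)/(1.2 − 0.85) = 0.1908/0.3500 = 0.5452

p = 0.5452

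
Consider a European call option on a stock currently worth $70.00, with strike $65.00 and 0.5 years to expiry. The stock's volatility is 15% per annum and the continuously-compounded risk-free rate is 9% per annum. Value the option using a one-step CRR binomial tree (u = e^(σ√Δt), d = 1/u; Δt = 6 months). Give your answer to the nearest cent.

CRR parameters: u = e^(σ√Δt) = e^(0.15·√0.5) = 1.1119, d = 1/u = 0.8994
Per-period rate: rΔt = 0.09·0.5 = 0.045, so R = e^0.045 = 1.0460
Risk-neutral probability p = (e^0.045 − 0.8994)/(1.1119 − 0.8994) = 0.1467/0.2125 = 0.6901
Terminal stock prices: S_u = 77.83, S_d = 62.96
Terminal payoffs (S − K): max(12.83, 0) = 12.83, max(-2.044, 0) = 0
Node 0 (S = 70): V_0 = e^(−0.045)·[0.6901·12.8327 + 0.3099·0.0000] = 8.4659

$8.47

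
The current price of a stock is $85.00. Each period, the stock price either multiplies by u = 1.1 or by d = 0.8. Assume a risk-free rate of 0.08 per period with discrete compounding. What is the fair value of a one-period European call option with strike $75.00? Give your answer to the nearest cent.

$15.99

Risk-neutral probability p = (1 + 0.08 − 0.8)/(1.1 − 0.8) = 0.2800/0.3000 = 0.9333
Terminal stock prices: S_u = 93.5, S_d = 68
Terminal payoffs (S − K): max(18.5, 0) = 18.5, max(-7, 0) = 0
Node 0 (S = 85): V_0 = 1/1.08·[0.9333·18.5000 + 0.0667·0.0000] = 15.9877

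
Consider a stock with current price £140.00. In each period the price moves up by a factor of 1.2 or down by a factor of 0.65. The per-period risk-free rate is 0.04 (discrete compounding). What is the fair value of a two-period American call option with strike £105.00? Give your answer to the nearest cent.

£46.51

Risk-neutral probability p = (1 + 0.04 − 0.65)/(1.2 − 0.65) = 0.3900/0.5500 = 0.7091
Terminal stock prices: S_uu = 201.6, S_ud = 109.2, S_dd = 59.15
Terminal payoffs (S − K): max(96.6, 0) = 96.6, max(4.2, 0) = 4.2, max(-45.85, 0) = 0
Node u (S = 168): continuation = 1/1.04·[0.7091·96.6000 + 0.2909·4.2000] = 67.0385; exercise value = 63.0000 ≤ continuation, so V_u = 67.0385
Node d (S = 91): continuation = 1/1.04·[0.7091·4.2000 + 0.2909·0.0000] = 2.8636; exercise value = 0.0000 ≤ continuation, so V_d = 2.8636
Node 0 (S = 140): continuation = 1/1.04·[0.7091·67.0385 + 0.2909·2.8636] = 46.5091; exercise value = 35.0000 ≤ continuation, so V_0 = 46.5091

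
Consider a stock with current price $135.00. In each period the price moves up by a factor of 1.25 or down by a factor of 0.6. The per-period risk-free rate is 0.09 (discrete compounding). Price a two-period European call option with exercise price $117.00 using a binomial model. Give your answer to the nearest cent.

Risk-neutral probability p = (1 + 0.09 − 0.6)/(1.25 − 0.6) = 0.4900/0.6500 = 0.7538
Terminal stock prices: S_uu = 210.9, S_ud = 101.2, S_dd = 48.6
Terminal payoffs (S − K): max(93.94, 0) = 93.94, max(-15.75, 0) = 0, max(-68.4, 0) = 0
Node u (S = 168.8): V_u = 1/1.09·[0.7538·93.9375 + 0.2462·0.0000] = 64.9674
Node d (S = 81): V_d = 1/1.09·[0.7538·0.0000 + 0.2462·0.0000] = 0.0000
Node 0 (S = 135): V_0 = 1/1.09·[0.7538·64.9674 + 0.2462·0.0000] = 44.9316

$44.93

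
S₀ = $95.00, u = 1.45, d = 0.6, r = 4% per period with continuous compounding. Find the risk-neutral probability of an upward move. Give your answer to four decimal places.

Risk-neutral probability p = (e^0.04 − 0.6)/(1.45 − 0.6) = 0.4408/0.8500 = 0.5186

p = 0.5186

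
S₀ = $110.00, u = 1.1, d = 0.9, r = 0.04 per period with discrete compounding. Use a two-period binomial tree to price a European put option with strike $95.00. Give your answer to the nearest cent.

Risk-neutral probability p = (1 + 0.04 − 0.9)/(1.1 − 0.9) = 0.1400/0.2000 = 0.7000
Terminal stock prices: S_uu = 133.1, S_ud = 108.9, S_dd = 89.1
Terminal payoffs (K − S): max(-38.1, 0) = 0, max(-13.9, 0) = 0, max(5.9, 0) = 5.9
Node u (S = 121): V_u = 1/1.04·[0.7000·0.0000 + 0.3000·0.0000] = 0.0000
Node d (S = 99): V_d = 1/1.04·[0.7000·0.0000 + 0.3000·5.9000] = 1.7019
Node 0 (S = 110): V_0 = 1/1.04·[0.7000·0.0000 + 0.3000·1.7019] = 0.4909

$0.49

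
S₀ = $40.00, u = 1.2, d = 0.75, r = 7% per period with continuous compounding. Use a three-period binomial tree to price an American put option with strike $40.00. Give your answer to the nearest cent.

$3.35

Risk-neutral probability p = (e^0.07 − 0.75)/(1.2 − 0.75) = 0.3225/0.4500 = 0.7167
Terminal stock prices: S_uuu = 69.12, S_uud = 43.2, S_udd = 27, S_ddd = 16.88
Terminal payoffs (K − S): max(-29.12, 0) = 0, max(-3.2, 0) = 0, max(13, 0) = 13, max(23.12, 0) = 23.12
Node uu (S = 57.6): continuation = e^(−0.07)·[0.7167·0.0000 + 0.2833·0.0000] = 0.0000; exercise value = 0.0000 ≤ continuation, so V_uu = 0.0000
Node ud (S = 36): continuation = e^(−0.07)·[0.7167·0.0000 + 0.2833·13.0000] = 3.4341; exercise value = 4.0000 > continuation, so V_ud = 4.0000 (exercise)
Node dd (S = 22.5): continuation = e^(−0.07)·[0.7167·13.0000 + 0.2833·23.1250] = 14.7958; exercise value = 17.5000 > continuation, so V_dd = 17.5000 (exercise)
Node u (S = 48): continuation = e^(−0.07)·[0.7167·0.0000 + 0.2833·4.0000] = 1.0566; exercise value = 0.0000 ≤ continuation, so V_u = 1.0566
Node d (S = 30): continuation = e^(−0.07)·[0.7167·4.0000 + 0.2833·17.5000] = 7.2958; exercise value = 10.0000 > continuation, so V_d = 10.0000 (exercise)
Node 0 (S = 40): continuation = e^(−0.07)·[0.7167·1.0566 + 0.2833·10.0000] = 3.3477; exercise value = 0.0000 ≤ continuation, so V_0 = 3.3477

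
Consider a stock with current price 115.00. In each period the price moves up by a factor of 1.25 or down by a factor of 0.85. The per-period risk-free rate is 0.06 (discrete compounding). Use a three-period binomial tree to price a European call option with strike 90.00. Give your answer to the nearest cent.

41.18

Risk-neutral probability p = (1 + 0.06 − 0.85)/(1.25 − 0.85) = 0.2100/0.4000 = 0.5250
Terminal stock prices: S_uuu = 224.6, S_uud = 152.7, S_udd = 103.9, S_ddd = 70.62
Terminal payoffs (S − K): max(134.6, 0) = 134.6, max(62.73, 0) = 62.73, max(13.86, 0) = 13.86, max(-19.38, 0) = 0
Node uu (S = 179.7): V_uu = 1/1.06·[0.5250·134.6094 + 0.4750·62.7344] = 94.7818
Node ud (S = 122.2): V_ud = 1/1.06·[0.5250·62.7344 + 0.4750·13.8594] = 37.2818
Node dd (S = 83.09): V_dd = 1/1.06·[0.5250·13.8594 + 0.4750·0.0000] = 6.8643
Node u (S = 143.8): V_u = 1/1.06·[0.5250·94.7818 + 0.4750·37.2818] = 63.6503
Node d (S = 97.75): V_d = 1/1.06·[0.5250·37.2818 + 0.4750·6.8643] = 21.5411
Node 0 (S = 115): V_0 = 1/1.06·[0.5250·63.6503 + 0.4750·21.5411] = 41.1778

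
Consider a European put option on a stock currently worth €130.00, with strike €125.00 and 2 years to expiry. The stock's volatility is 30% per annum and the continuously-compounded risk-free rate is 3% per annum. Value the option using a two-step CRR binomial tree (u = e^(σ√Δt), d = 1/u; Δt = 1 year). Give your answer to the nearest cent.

CRR parameters: u = e^(σ√Δt) = e^(0.3·√1) = 1.3499, d = 1/u = 0.7408
Per-period rate: rΔt = 0.03·1 = 0.03, so R = e^0.03 = 1.0305
Risk-neutral probability p = (e^0.03 − 0.7408)/(1.3499 − 0.7408) = 0.2896/0.6090 = 0.4756
Terminal stock prices: S_uu = 236.9, S_ud = 130, S_dd = 71.35
Terminal payoffs (K − S): max(-111.9, 0) = 0, max(-5, 0) = 0, max(53.65, 0) = 53.65
Node u (S = 175.5): V_u = e^(−0.03)·[0.4756·0.0000 + 0.5244·0.0000] = 0.0000
Node d (S = 96.31): V_d = e^(−0.03)·[0.4756·0.0000 + 0.5244·53.6545] = 27.3069
Node 0 (S = 130): V_0 = e^(−0.03)·[0.4756·0.0000 + 0.5244·27.3069] = 13.8975

€13.90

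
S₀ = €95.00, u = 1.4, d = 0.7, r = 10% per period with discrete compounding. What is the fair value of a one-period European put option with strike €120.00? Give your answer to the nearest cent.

Risk-neutral probability p = (1 + 0.1 − 0.7)/(1.4 − 0.7) = 0.4000/0.7000 = 0.5714
Terminal stock prices: S_u = 133, S_d = 66.5
Terminal payoffs (K − S): max(-13, 0) = 0, max(53.5, 0) = 53.5
Node 0 (S = 95): V_0 = 1/1.1·[0.5714·0.0000 + 0.4286·53.5000] = 20.8442

€20.84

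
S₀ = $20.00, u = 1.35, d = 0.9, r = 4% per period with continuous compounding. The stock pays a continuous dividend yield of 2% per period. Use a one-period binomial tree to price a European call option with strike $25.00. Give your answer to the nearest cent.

$0.51

Per-period risk-free factor R = e^0.04 = 1.0408; dividend-adjusted growth = e^(0.04−0.02) = 1.0202.
Risk-neutral probability p = (1.0202 − 0.9)/(1.35 − 0.9) = 0.1202/0.4500 = 0.2671
Terminal stock prices: S_u = 27, S_d = 18
Terminal payoffs (S − K): max(2, 0) = 2, max(-7, 0) = 0
Node 0 (S = 20): V_0 = e^(−0.04)·[0.2671·2.0000 + 0.7329·0.0000] = 0.5133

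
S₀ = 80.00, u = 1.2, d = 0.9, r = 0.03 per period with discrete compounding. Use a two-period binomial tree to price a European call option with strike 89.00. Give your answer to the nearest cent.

4.64

Risk-neutral probability p = (1 + 0.03 − 0.9)/(1.2 − 0.9) = 0.1300/0.3000 = 0.4333
Terminal stock prices: S_uu = 115.2, S_ud = 86.4, S_dd = 64.8
Terminal payoffs (S − K): max(26.2, 0) = 26.2, max(-2.6, 0) = 0, max(-24.2, 0) = 0
Node u (S = 96): V_u = 1/1.03·[0.4333·26.2000 + 0.5667·0.0000] = 11.0227
Node d (S = 72): V_d = 1/1.03·[0.4333·0.0000 + 0.5667·0.0000] = 0.0000
Node 0 (S = 80): V_0 = 1/1.03·[0.4333·11.0227 + 0.5667·0.0000] = 4.6374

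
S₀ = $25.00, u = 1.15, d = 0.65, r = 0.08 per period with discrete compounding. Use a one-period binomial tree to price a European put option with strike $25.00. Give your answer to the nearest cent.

$1.13

Risk-neutral probability p = (1 + 0.08 − 0.65)/(1.15 − 0.65) = 0.4300/0.5000 = 0.8600
Terminal stock prices: S_u = 28.75, S_d = 16.25
Terminal payoffs (K − S): max(-3.75, 0) = 0, max(8.75, 0) = 8.75
Node 0 (S = 25): V_0 = 1/1.08·[0.8600·0.0000 + 0.1400·8.7500] = 1.1343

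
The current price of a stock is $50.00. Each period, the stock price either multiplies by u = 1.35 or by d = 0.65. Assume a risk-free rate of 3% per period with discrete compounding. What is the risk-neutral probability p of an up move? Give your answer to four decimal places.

Risk-neutral probability p = (1 + 0.03 − 0.65)/(1.35 − 0.65) = 0.3800/0.7000 = 0.5429

p = 0.5429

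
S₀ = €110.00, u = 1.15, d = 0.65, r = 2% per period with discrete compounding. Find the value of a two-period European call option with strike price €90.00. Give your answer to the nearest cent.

Risk-neutral probability p = (1 + 0.02 − 0.65)/(1.15 − 0.65) = 0.3700/0.5000 = 0.7400
Terminal stock prices: S_uu = 145.5, S_ud = 82.22, S_dd = 46.48
Terminal payoffs (S − K): max(55.47, 0) = 55.47, max(-7.775, 0) = 0, max(-43.52, 0) = 0
Node u (S = 126.5): V_u = 1/1.02·[0.7400·55.4750 + 0.2600·0.0000] = 40.2466
Node d (S = 71.5): V_d = 1/1.02·[0.7400·0.0000 + 0.2600·0.0000] = 0.0000
Node 0 (S = 110): V_0 = 1/1.02·[0.7400·40.2466 + 0.2600·0.0000] = 29.1985

€29.20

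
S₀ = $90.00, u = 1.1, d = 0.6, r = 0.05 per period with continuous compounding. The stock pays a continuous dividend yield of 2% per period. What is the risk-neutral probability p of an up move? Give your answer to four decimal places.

p = 0.8609

Per-period risk-free factor R = e^0.05 = 1.0513; dividend-adjusted growth = e^(0.05−0.02) = 1.0305.
Risk-neutral probability p = (1.0305 − 0.6)/(1.1 − 0.6) = 0.4305/0.5000 = 0.8609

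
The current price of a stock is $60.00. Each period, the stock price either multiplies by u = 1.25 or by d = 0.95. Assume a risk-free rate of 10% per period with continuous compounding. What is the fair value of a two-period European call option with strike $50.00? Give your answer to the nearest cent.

Risk-neutral probability p = (e^0.1 − 0.95)/(1.25 − 0.95) = 0.1552/0.3000 = 0.5172
Terminal stock prices: S_uu = 93.75, S_ud = 71.25, S_dd = 54.15
Terminal payoffs (S − K): max(43.75, 0) = 43.75, max(21.25, 0) = 21.25, max(4.15, 0) = 4.15
Node u (S = 75): V_u = e^(−0.1)·[0.5172·43.7500 + 0.4828·21.2500] = 29.7581
Node d (S = 57): V_d = e^(−0.1)·[0.5172·21.2500 + 0.4828·4.1500] = 11.7581
Node 0 (S = 60): V_0 = e^(−0.1)·[0.5172·29.7581 + 0.4828·11.7581] = 19.0635

$19.06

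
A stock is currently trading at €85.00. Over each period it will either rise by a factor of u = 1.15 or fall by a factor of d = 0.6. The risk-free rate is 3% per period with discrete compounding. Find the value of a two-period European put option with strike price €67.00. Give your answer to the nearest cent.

Risk-neutral probability p = (1 + 0.03 − 0.6)/(1.15 − 0.6) = 0.4300/0.5500 = 0.7818
Terminal stock prices: S_uu = 112.4, S_ud = 58.65, S_dd = 30.6
Terminal payoffs (K − S): max(-45.41, 0) = 0, max(8.35, 0) = 8.35, max(36.4, 0) = 36.4
Node u (S = 97.75): V_u = 1/1.03·[0.7818·0.0000 + 0.2182·8.3500] = 1.7688
Node d (S = 51): V_d = 1/1.03·[0.7818·8.3500 + 0.2182·36.4000] = 14.0485
Node 0 (S = 85): V_0 = 1/1.03·[0.7818·1.7688 + 0.2182·14.0485] = 4.3184

€4.32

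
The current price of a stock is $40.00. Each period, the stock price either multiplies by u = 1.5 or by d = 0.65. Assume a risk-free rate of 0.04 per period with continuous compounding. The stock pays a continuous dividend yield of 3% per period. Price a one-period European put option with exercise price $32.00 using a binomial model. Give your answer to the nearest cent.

Per-period risk-free factor R = e^0.04 = 1.0408; dividend-adjusted growth = e^(0.04−0.03) = 1.0101.
Risk-neutral probability p = (1.0101 − 0.65)/(1.5 − 0.65) = 0.3601/0.8500 = 0.4236
Terminal stock prices: S_u = 60, S_d = 26
Terminal payoffs (K − S): max(-28, 0) = 0, max(6, 0) = 6
Node 0 (S = 40): V_0 = e^(−0.04)·[0.4236·0.0000 + 0.5764·6.0000] = 3.3229

$3.32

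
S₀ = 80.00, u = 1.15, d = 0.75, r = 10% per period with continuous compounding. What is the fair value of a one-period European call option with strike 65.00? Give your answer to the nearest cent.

Risk-neutral probability p = (e^0.1 − 0.75)/(1.15 − 0.75) = 0.3552/0.4000 = 0.8879
Terminal stock prices: S_u = 92, S_d = 60
Terminal payoffs (S − K): max(27, 0) = 27, max(-5, 0) = 0
Node 0 (S = 80): V_0 = e^(−0.1)·[0.8879·27.0000 + 0.1121·0.0000] = 21.6926

21.69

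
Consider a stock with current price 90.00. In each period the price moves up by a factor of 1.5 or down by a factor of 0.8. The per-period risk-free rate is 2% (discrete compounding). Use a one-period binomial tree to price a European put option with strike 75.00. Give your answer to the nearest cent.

Risk-neutral probability p = (1 + 0.02 − 0.8)/(1.5 − 0.8) = 0.2200/0.7000 = 0.3143
Terminal stock prices: S_u = 135, S_d = 72
Terminal payoffs (K − S): max(-60, 0) = 0, max(3, 0) = 3
Node 0 (S = 90): V_0 = 1/1.02·[0.3143·0.0000 + 0.6857·3.0000] = 2.0168

2.02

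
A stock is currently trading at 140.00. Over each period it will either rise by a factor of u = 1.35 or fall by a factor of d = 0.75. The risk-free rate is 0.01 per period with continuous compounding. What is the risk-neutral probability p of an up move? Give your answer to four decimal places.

Risk-neutral probability p = (e^0.01 − 0.75)/(1.35 − 0.75) = 0.2601/0.6000 = 0.4334

p = 0.4334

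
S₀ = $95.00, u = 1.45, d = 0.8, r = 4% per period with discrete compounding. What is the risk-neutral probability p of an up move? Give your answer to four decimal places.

p = 0.3692

Risk-neutral probability p = (1 + 0.04 − 0.8)/(1.45 − 0.8) = 0.2400/0.6500 = 0.3692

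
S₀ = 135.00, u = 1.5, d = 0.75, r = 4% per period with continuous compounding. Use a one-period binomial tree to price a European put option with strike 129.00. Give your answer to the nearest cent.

16.32

Risk-neutral probability p = (e^0.04 − 0.75)/(1.5 − 0.75) = 0.2908/0.7500 = 0.3877
Terminal stock prices: S_u = 202.5, S_d = 101.2
Terminal payoffs (K − S): max(-73.5, 0) = 0, max(27.75, 0) = 27.75
Node 0 (S = 135): V_0 = e^(−0.04)·[0.3877·0.0000 + 0.6123·27.7500] = 16.3238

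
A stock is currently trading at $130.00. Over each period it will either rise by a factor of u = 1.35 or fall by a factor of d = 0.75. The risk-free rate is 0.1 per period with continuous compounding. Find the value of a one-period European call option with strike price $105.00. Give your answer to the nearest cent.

$37.76

Risk-neutral probability p = (e^0.1 − 0.75)/(1.35 − 0.75) = 0.3552/0.6000 = 0.5920
Terminal stock prices: S_u = 175.5, S_d = 97.5
Terminal payoffs (S − K): max(70.5, 0) = 70.5, max(-7.5, 0) = 0
Node 0 (S = 130): V_0 = e^(−0.1)·[0.5920·70.5000 + 0.4080·0.0000] = 37.7612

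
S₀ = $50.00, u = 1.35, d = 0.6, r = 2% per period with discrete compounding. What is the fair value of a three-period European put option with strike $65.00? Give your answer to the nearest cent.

$20.85

Risk-neutral probability p = (1 + 0.02 − 0.6)/(1.35 − 0.6) = 0.4200/0.7500 = 0.5600
Terminal stock prices: S_uuu = 123, S_uud = 54.68, S_udd = 24.3, S_ddd = 10.8
Terminal payoffs (K − S): max(-58.02, 0) = 0, max(10.32, 0) = 10.32, max(40.7, 0) = 40.7, max(54.2, 0) = 54.2
Node uu (S = 91.13): V_uu = 1/1.02·[0.5600·0.0000 + 0.4400·10.3250] = 4.4539
Node ud (S = 40.5): V_ud = 1/1.02·[0.5600·10.3250 + 0.4400·40.7000] = 23.2255
Node dd (S = 18): V_dd = 1/1.02·[0.5600·40.7000 + 0.4400·54.2000] = 45.7255
Node u (S = 67.5): V_u = 1/1.02·[0.5600·4.4539 + 0.4400·23.2255] = 12.4641
Node d (S = 30): V_d = 1/1.02·[0.5600·23.2255 + 0.4400·45.7255] = 32.4760
Node 0 (S = 50): V_0 = 1/1.02·[0.5600·12.4641 + 0.4400·32.4760] = 20.8523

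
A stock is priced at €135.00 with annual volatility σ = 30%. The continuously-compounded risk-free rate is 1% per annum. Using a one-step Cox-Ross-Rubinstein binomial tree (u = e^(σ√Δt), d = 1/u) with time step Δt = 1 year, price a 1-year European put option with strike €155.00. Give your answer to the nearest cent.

€30.38

CRR parameters: u = e^(σ√Δt) = e^(0.3·√1) = 1.3499, d = 1/u = 0.7408
Per-period rate: rΔt = 0.01·1 = 0.01, so R = e^0.01 = 1.0101
Risk-neutral probability p = (e^0.01 − 0.7408)/(1.3499 − 0.7408) = 0.2692/0.6090 = 0.4421
Terminal stock prices: S_u = 182.2, S_d = 100
Terminal payoffs (K − S): max(-27.23, 0) = 0, max(54.99, 0) = 54.99
Node 0 (S = 135): V_0 = e^(−0.01)·[0.4421·0.0000 + 0.5579·54.9895] = 30.3756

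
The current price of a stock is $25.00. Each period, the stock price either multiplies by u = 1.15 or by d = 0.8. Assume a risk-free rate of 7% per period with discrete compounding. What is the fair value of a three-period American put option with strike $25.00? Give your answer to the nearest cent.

$1.38

Risk-neutral probability p = (1 + 0.07 − 0.8)/(1.15 − 0.8) = 0.2700/0.3500 = 0.7714
Terminal stock prices: S_uuu = 38.02, S_uud = 26.45, S_udd = 18.4, S_ddd = 12.8
Terminal payoffs (K − S): max(-13.02, 0) = 0, max(-1.45, 0) = 0, max(6.6, 0) = 6.6, max(12.2, 0) = 12.2
Node uu (S = 33.06): continuation = 1/1.07·[0.7714·0.0000 + 0.2286·0.0000] = 0.0000; exercise value = 0.0000 ≤ continuation, so V_uu = 0.0000
Node ud (S = 23): continuation = 1/1.07·[0.7714·0.0000 + 0.2286·6.6000] = 1.4099; exercise value = 2.0000 > continuation, so V_ud = 2.0000 (exercise)
Node dd (S = 16): continuation = 1/1.07·[0.7714·6.6000 + 0.2286·12.2000] = 7.3645; exercise value = 9.0000 > continuation, so V_dd = 9.0000 (exercise)
Node u (S = 28.75): continuation = 1/1.07·[0.7714·0.0000 + 0.2286·2.0000] = 0.4272; exercise value = 0.0000 ≤ continuation, so V_u = 0.4272
Node d (S = 20): continuation = 1/1.07·[0.7714·2.0000 + 0.2286·9.0000] = 3.3645; exercise value = 5.0000 > continuation, so V_d = 5.0000 (exercise)
Node 0 (S = 25): continuation = 1/1.07·[0.7714·0.4272 + 0.2286·5.0000] = 1.3761; exercise value = 0.0000 ≤ continuation, so V_0 = 1.3761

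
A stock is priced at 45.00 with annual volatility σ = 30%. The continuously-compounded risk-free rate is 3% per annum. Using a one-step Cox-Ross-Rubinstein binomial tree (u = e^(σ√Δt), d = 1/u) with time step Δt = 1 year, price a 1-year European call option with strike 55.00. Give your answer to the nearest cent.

2.65

CRR parameters: u = e^(σ√Δt) = e^(0.3·√1) = 1.3499, d = 1/u = 0.7408
Per-period rate: rΔt = 0.03·1 = 0.03, so R = e^0.03 = 1.0305
Risk-neutral probability p = (e^0.03 − 0.7408)/(1.3499 − 0.7408) = 0.2896/0.6090 = 0.4756
Terminal stock prices: S_u = 60.74, S_d = 33.34
Terminal payoffs (S − K): max(5.744, 0) = 5.744, max(-21.66, 0) = 0
Node 0 (S = 45): V_0 = e^(−0.03)·[0.4756·5.7436 + 0.5244·0.0000] = 2.6507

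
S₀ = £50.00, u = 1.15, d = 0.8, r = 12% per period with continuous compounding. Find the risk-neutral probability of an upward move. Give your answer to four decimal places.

p = 0.9357

Risk-neutral probability p = (e^0.12 − 0.8)/(1.15 − 0.8) = 0.3275/0.3500 = 0.9357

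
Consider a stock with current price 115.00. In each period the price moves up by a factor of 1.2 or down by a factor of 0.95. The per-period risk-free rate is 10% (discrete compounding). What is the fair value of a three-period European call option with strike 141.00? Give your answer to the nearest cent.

Risk-neutral probability p = (1 + 0.1 − 0.95)/(1.2 − 0.95) = 0.1500/0.2500 = 0.6000
Terminal stock prices: S_uuu = 198.7, S_uud = 157.3, S_udd = 124.5, S_ddd = 98.6
Terminal payoffs (S − K): max(57.72, 0) = 57.72, max(16.32, 0) = 16.32, max(-16.45, 0) = 0, max(-42.4, 0) = 0
Node uu (S = 165.6): V_uu = 1/1.1·[0.6000·57.7200 + 0.4000·16.3200] = 37.4182
Node ud (S = 131.1): V_ud = 1/1.1·[0.6000·16.3200 + 0.4000·0.0000] = 8.9018
Node dd (S = 103.8): V_dd = 1/1.1·[0.6000·0.0000 + 0.4000·0.0000] = 0.0000
Node u (S = 138): V_u = 1/1.1·[0.6000·37.4182 + 0.4000·8.9018] = 23.6469
Node d (S = 109.2): V_d = 1/1.1·[0.6000·8.9018 + 0.4000·0.0000] = 4.8555
Node 0 (S = 115): V_0 = 1/1.1·[0.6000·23.6469 + 0.4000·4.8555] = 14.6640

14.66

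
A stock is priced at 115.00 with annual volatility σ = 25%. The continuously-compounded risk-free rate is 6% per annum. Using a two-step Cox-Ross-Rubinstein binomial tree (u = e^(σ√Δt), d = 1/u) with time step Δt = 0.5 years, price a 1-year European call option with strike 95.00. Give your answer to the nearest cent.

28.35

CRR parameters: u = e^(σ√Δt) = e^(0.25·√0.5) = 1.1934, d = 1/u = 0.8380
Per-period rate: rΔt = 0.06·0.5 = 0.03, so R = e^0.03 = 1.0305
Risk-neutral probability p = (e^0.03 − 0.8380)/(1.1934 − 0.8380) = 0.1925/0.3554 = 0.5416
Terminal stock prices: S_uu = 163.8, S_ud = 115, S_dd = 80.75
Terminal payoffs (S − K): max(68.77, 0) = 68.77, max(20, 0) = 20, max(-14.25, 0) = 0
Node u (S = 137.2): V_u = e^(−0.03)·[0.5416·68.7737 + 0.4584·20.0000] = 45.0446
Node d (S = 96.37): V_d = e^(−0.03)·[0.5416·20.0000 + 0.4584·0.0000] = 10.5121
Node 0 (S = 115): V_0 = e^(−0.03)·[0.5416·45.0446 + 0.4584·10.5121] = 28.3519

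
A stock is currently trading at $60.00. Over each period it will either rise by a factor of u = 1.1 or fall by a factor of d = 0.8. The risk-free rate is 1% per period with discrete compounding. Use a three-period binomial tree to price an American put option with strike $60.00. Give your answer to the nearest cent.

Risk-neutral probability p = (1 + 0.01 − 0.8)/(1.1 − 0.8) = 0.2100/0.3000 = 0.7000
Terminal stock prices: S_uuu = 79.86, S_uud = 58.08, S_udd = 42.24, S_ddd = 30.72
Terminal payoffs (K − S): max(-19.86, 0) = 0, max(1.92, 0) = 1.92, max(17.76, 0) = 17.76, max(29.28, 0) = 29.28
Node uu (S = 72.6): continuation = 1/1.01·[0.7000·0.0000 + 0.3000·1.9200] = 0.5703; exercise value = 0.0000 ≤ continuation, so V_uu = 0.5703
Node ud (S = 52.8): continuation = 1/1.01·[0.7000·1.9200 + 0.3000·17.7600] = 6.6059; exercise value = 7.2000 > continuation, so V_ud = 7.2000 (exercise)
Node dd (S = 38.4): continuation = 1/1.01·[0.7000·17.7600 + 0.3000·29.2800] = 21.0059; exercise value = 21.6000 > continuation, so V_dd = 21.6000 (exercise)
Node u (S = 66): continuation = 1/1.01·[0.7000·0.5703 + 0.3000·7.2000] = 2.5339; exercise value = 0.0000 ≤ continuation, so V_u = 2.5339
Node d (S = 48): continuation = 1/1.01·[0.7000·7.2000 + 0.3000·21.6000] = 11.4059; exercise value = 12.0000 > continuation, so V_d = 12.0000 (exercise)
Node 0 (S = 60): continuation = 1/1.01·[0.7000·2.5339 + 0.3000·12.0000] = 5.3205; exercise value = 0.0000 ≤ continuation, so V_0 = 5.3205

$5.32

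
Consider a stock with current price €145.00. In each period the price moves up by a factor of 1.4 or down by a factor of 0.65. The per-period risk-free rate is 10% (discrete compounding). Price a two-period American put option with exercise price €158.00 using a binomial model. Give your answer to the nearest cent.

€28.35

Risk-neutral probability p = (1 + 0.1 − 0.65)/(1.4 − 0.65) = 0.4500/0.7500 = 0.6000
Terminal stock prices: S_uu = 284.2, S_ud = 132, S_dd = 61.26
Terminal payoffs (K − S): max(-126.2, 0) = 0, max(26.05, 0) = 26.05, max(96.74, 0) = 96.74
Node u (S = 203): continuation = 1/1.1·[0.6000·0.0000 + 0.4000·26.0500] = 9.4727; exercise value = 0.0000 ≤ continuation, so V_u = 9.4727
Node d (S = 94.25): continuation = 1/1.1·[0.6000·26.0500 + 0.4000·96.7375] = 49.3864; exercise value = 63.7500 > continuation, so V_d = 63.7500 (exercise)
Node 0 (S = 145): continuation = 1/1.1·[0.6000·9.4727 + 0.4000·63.7500] = 28.3488; exercise value = 13.0000 ≤ continuation, so V_0 = 28.3488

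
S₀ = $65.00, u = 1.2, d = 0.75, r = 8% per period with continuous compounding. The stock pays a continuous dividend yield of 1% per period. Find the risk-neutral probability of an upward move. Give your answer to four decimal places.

Per-period risk-free factor R = e^0.08 = 1.0833; dividend-adjusted growth = e^(0.08−0.01) = 1.0725.
Risk-neutral probability p = (1.0725 − 0.75)/(1.2 − 0.75) = 0.3225/0.4500 = 0.7167

p = 0.7167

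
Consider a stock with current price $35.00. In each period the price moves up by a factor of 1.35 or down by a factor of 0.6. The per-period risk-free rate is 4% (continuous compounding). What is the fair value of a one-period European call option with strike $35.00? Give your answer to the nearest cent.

$6.92

Risk-neutral probability p = (e^0.04 − 0.6)/(1.35 − 0.6) = 0.4408/0.7500 = 0.5877
Terminal stock prices: S_u = 47.25, S_d = 21
Terminal payoffs (S − K): max(12.25, 0) = 12.25, max(-14, 0) = 0
Node 0 (S = 35): V_0 = e^(−0.04)·[0.5877·12.2500 + 0.4123·0.0000] = 6.9176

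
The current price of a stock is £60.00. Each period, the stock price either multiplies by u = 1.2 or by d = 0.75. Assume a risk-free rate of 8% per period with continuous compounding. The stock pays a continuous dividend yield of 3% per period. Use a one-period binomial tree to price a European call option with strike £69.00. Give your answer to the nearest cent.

Per-period risk-free factor R = e^0.08 = 1.0833; dividend-adjusted growth = e^(0.08−0.03) = 1.0513.
Risk-neutral probability p = (1.0513 − 0.75)/(1.2 − 0.75) = 0.3013/0.4500 = 0.6695
Terminal stock prices: S_u = 72, S_d = 45
Terminal payoffs (S − K): max(3, 0) = 3, max(-24, 0) = 0
Node 0 (S = 60): V_0 = e^(−0.08)·[0.6695·3.0000 + 0.3305·0.0000] = 1.8541

£1.85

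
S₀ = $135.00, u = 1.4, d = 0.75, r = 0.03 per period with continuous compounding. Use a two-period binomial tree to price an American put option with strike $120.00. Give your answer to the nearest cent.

$13.41

Risk-neutral probability p = (e^0.03 − 0.75)/(1.4 − 0.75) = 0.2805/0.6500 = 0.4315
Terminal stock prices: S_uu = 264.6, S_ud = 141.8, S_dd = 75.94
Terminal payoffs (K − S): max(-144.6, 0) = 0, max(-21.75, 0) = 0, max(44.06, 0) = 44.06
Node u (S = 189): continuation = e^(−0.03)·[0.4315·0.0000 + 0.5685·0.0000] = 0.0000; exercise value = 0.0000 ≤ continuation, so V_u = 0.0000
Node d (S = 101.2): continuation = e^(−0.03)·[0.4315·0.0000 + 0.5685·44.0625] = 24.3106; exercise value = 18.7500 ≤ continuation, so V_d = 24.3106
Node 0 (S = 135): continuation = e^(−0.03)·[0.4315·0.0000 + 0.5685·24.3106] = 13.4128; exercise value = 0.0000 ≤ continuation, so V_0 = 13.4128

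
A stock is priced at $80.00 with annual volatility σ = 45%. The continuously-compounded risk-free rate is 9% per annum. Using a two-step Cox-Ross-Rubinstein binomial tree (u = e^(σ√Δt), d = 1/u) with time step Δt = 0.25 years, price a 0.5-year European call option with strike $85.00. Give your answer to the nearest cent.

CRR parameters: u = e^(σ√Δt) = e^(0.45·√0.25) = 1.2523, d = 1/u = 0.7985
Per-period rate: rΔt = 0.09·0.25 = 0.0225, so R = e^0.0225 = 1.0228
Risk-neutral probability p = (e^0.0225 − 0.7985)/(1.2523 − 0.7985) = 0.2242/0.4538 = 0.4941
Terminal stock prices: S_uu = 125.5, S_ud = 80, S_dd = 51.01
Terminal payoffs (S − K): max(40.46, 0) = 40.46, max(-5, 0) = 0, max(-33.99, 0) = 0
Node u (S = 100.2): V_u = e^(−0.0225)·[0.4941·40.4650 + 0.5059·0.0000] = 19.5500
Node d (S = 63.88): V_d = e^(−0.0225)·[0.4941·0.0000 + 0.5059·0.0000] = 0.0000
Node 0 (S = 80): V_0 = e^(−0.0225)·[0.4941·19.5500 + 0.5059·0.0000] = 9.4453

$9.45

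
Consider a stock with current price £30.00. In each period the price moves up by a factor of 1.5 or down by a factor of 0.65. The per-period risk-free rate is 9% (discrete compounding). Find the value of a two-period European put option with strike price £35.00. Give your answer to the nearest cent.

£6.79

Risk-neutral probability p = (1 + 0.09 − 0.65)/(1.5 − 0.65) = 0.4400/0.8500 = 0.5176
Terminal stock prices: S_uu = 67.5, S_ud = 29.25, S_dd = 12.68
Terminal payoffs (K − S): max(-32.5, 0) = 0, max(5.75, 0) = 5.75, max(22.32, 0) = 22.32
Node u (S = 45): V_u = 1/1.09·[0.5176·0.0000 + 0.4824·5.7500] = 2.5445
Node d (S = 19.5): V_d = 1/1.09·[0.5176·5.7500 + 0.4824·22.3250] = 12.6101
Node 0 (S = 30): V_0 = 1/1.09·[0.5176·2.5445 + 0.4824·12.6101] = 6.7887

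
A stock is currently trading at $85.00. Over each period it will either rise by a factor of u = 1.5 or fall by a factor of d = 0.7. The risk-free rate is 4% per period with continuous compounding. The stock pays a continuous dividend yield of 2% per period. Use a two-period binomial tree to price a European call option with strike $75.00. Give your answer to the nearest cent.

Per-period risk-free factor R = e^0.04 = 1.0408; dividend-adjusted growth = e^(0.04−0.02) = 1.0202.
Risk-neutral probability p = (1.0202 − 0.7)/(1.5 − 0.7) = 0.3202/0.8000 = 0.4003
Terminal stock prices: S_uu = 191.2, S_ud = 89.25, S_dd = 41.65
Terminal payoffs (S − K): max(116.2, 0) = 116.2, max(14.25, 0) = 14.25, max(-33.35, 0) = 0
Node u (S = 127.5): V_u = e^(−0.04)·[0.4003·116.2500 + 0.5997·14.2500] = 52.9161
Node d (S = 59.5): V_d = e^(−0.04)·[0.4003·14.2500 + 0.5997·0.0000] = 5.4799
Node 0 (S = 85): V_0 = e^(−0.04)·[0.4003·52.9161 + 0.5997·5.4799] = 23.5070

$23.51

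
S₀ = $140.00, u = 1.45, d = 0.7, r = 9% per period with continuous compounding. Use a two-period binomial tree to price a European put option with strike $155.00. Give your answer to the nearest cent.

$21.62

Risk-neutral probability p = (e^0.09 − 0.7)/(1.45 − 0.7) = 0.3942/0.7500 = 0.5256
Terminal stock prices: S_uu = 294.4, S_ud = 142.1, S_dd = 68.6
Terminal payoffs (K − S): max(-139.4, 0) = 0, max(12.9, 0) = 12.9, max(86.4, 0) = 86.4
Node u (S = 203): V_u = e^(−0.09)·[0.5256·0.0000 + 0.4744·12.9000] = 5.5934
Node d (S = 98): V_d = e^(−0.09)·[0.5256·12.9000 + 0.4744·86.4000] = 43.6593
Node 0 (S = 140): V_0 = e^(−0.09)·[0.5256·5.5934 + 0.4744·43.6593] = 21.6174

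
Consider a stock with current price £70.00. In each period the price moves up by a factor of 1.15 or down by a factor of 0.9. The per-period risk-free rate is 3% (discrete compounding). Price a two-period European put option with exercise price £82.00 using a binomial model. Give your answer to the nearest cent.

Risk-neutral probability p = (1 + 0.03 − 0.9)/(1.15 − 0.9) = 0.1300/0.2500 = 0.5200
Terminal stock prices: S_uu = 92.57, S_ud = 72.45, S_dd = 56.7
Terminal payoffs (K − S): max(-10.57, 0) = 0, max(9.55, 0) = 9.55, max(25.3, 0) = 25.3
Node u (S = 80.5): V_u = 1/1.03·[0.5200·0.0000 + 0.4800·9.5500] = 4.4505
Node d (S = 63): V_d = 1/1.03·[0.5200·9.5500 + 0.4800·25.3000] = 16.6117
Node 0 (S = 70): V_0 = 1/1.03·[0.5200·4.4505 + 0.4800·16.6117] = 9.9882

£9.99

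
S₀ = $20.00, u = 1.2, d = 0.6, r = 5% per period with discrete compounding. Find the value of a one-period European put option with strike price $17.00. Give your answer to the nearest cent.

Risk-neutral probability p = (1 + 0.05 − 0.6)/(1.2 − 0.6) = 0.4500/0.6000 = 0.7500
Terminal stock prices: S_u = 24, S_d = 12
Terminal payoffs (K − S): max(-7, 0) = 0, max(5, 0) = 5
Node 0 (S = 20): V_0 = 1/1.05·[0.7500·0.0000 + 0.2500·5.0000] = 1.1905

$1.19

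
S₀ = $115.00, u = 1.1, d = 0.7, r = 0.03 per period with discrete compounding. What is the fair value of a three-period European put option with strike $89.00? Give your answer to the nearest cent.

$2.12

Risk-neutral probability p = (1 + 0.03 − 0.7)/(1.1 − 0.7) = 0.3300/0.4000 = 0.8250
Terminal stock prices: S_uuu = 153.1, S_uud = 97.41, S_udd = 61.98, S_ddd = 39.44
Terminal payoffs (K − S): max(-64.07, 0) = 0, max(-8.405, 0) = 0, max(27.02, 0) = 27.02, max(49.56, 0) = 49.56
Node uu (S = 139.2): V_uu = 1/1.03·[0.8250·0.0000 + 0.1750·0.0000] = 0.0000
Node ud (S = 88.55): V_ud = 1/1.03·[0.8250·0.0000 + 0.1750·27.0150] = 4.5899
Node dd (S = 56.35): V_dd = 1/1.03·[0.8250·27.0150 + 0.1750·49.5550] = 30.0578
Node u (S = 126.5): V_u = 1/1.03·[0.8250·0.0000 + 0.1750·4.5899] = 0.7798
Node d (S = 80.5): V_d = 1/1.03·[0.8250·4.5899 + 0.1750·30.0578] = 8.7833
Node 0 (S = 115): V_0 = 1/1.03·[0.8250·0.7798 + 0.1750·8.7833] = 2.1169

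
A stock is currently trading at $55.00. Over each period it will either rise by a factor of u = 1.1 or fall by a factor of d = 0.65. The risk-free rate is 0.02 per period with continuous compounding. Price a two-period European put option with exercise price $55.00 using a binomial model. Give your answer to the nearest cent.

$5.35

Risk-neutral probability p = (e^0.02 − 0.65)/(1.1 − 0.65) = 0.3702/0.4500 = 0.8227
Terminal stock prices: S_uu = 66.55, S_ud = 39.33, S_dd = 23.24
Terminal payoffs (K − S): max(-11.55, 0) = 0, max(15.67, 0) = 15.67, max(31.76, 0) = 31.76
Node u (S = 60.5): V_u = e^(−0.02)·[0.8227·0.0000 + 0.1773·15.6750] = 2.7246
Node d (S = 35.75): V_d = e^(−0.02)·[0.8227·15.6750 + 0.1773·31.7625] = 18.1609
Node 0 (S = 55): V_0 = e^(−0.02)·[0.8227·2.7246 + 0.1773·18.1609] = 5.3538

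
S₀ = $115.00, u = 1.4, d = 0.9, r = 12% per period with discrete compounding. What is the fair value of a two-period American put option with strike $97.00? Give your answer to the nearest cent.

Risk-neutral probability p = (1 + 0.12 − 0.9)/(1.4 − 0.9) = 0.2200/0.5000 = 0.4400
Terminal stock prices: S_uu = 225.4, S_ud = 144.9, S_dd = 93.15
Terminal payoffs (K − S): max(-128.4, 0) = 0, max(-47.9, 0) = 0, max(3.85, 0) = 3.85
Node u (S = 161): continuation = 1/1.12·[0.4400·0.0000 + 0.5600·0.0000] = 0.0000; exercise value = 0.0000 ≤ continuation, so V_u = 0.0000
Node d (S = 103.5): continuation = 1/1.12·[0.4400·0.0000 + 0.5600·3.8500] = 1.9250; exercise value = 0.0000 ≤ continuation, so V_d = 1.9250
Node 0 (S = 115): continuation = 1/1.12·[0.4400·0.0000 + 0.5600·1.9250] = 0.9625; exercise value = 0.0000 ≤ continuation, so V_0 = 0.9625

$0.96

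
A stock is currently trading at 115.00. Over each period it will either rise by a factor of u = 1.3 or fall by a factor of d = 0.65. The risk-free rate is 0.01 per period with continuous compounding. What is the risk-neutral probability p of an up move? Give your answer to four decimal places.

Risk-neutral probability p = (e^0.01 − 0.65)/(1.3 − 0.65) = 0.3601/0.6500 = 0.5539

p = 0.5539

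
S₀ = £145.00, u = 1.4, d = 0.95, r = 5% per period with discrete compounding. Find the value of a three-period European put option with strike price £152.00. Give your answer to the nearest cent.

£11.25

Risk-neutral probability p = (1 + 0.05 − 0.95)/(1.4 − 0.95) = 0.1000/0.4500 = 0.2222
Terminal stock prices: S_uuu = 397.9, S_uud = 270, S_udd = 183.2, S_ddd = 124.3
Terminal payoffs (K − S): max(-245.9, 0) = 0, max(-118, 0) = 0, max(-31.21, 0) = 0, max(27.68, 0) = 27.68
Node uu (S = 284.2): V_uu = 1/1.05·[0.2222·0.0000 + 0.7778·0.0000] = 0.0000
Node ud (S = 192.8): V_ud = 1/1.05·[0.2222·0.0000 + 0.7778·0.0000] = 0.0000
Node dd (S = 130.9): V_dd = 1/1.05·[0.2222·0.0000 + 0.7778·27.6806] = 20.5042
Node u (S = 203): V_u = 1/1.05·[0.2222·0.0000 + 0.7778·0.0000] = 0.0000
Node d (S = 137.8): V_d = 1/1.05·[0.2222·0.0000 + 0.7778·20.5042] = 15.1883
Node 0 (S = 145): V_0 = 1/1.05·[0.2222·0.0000 + 0.7778·15.1883] = 11.2506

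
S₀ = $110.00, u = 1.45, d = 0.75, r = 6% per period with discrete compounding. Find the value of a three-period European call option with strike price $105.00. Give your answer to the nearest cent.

$35.64

Risk-neutral probability p = (1 + 0.06 − 0.75)/(1.45 − 0.75) = 0.3100/0.7000 = 0.4429
Terminal stock prices: S_uuu = 335.3, S_uud = 173.5, S_udd = 89.72, S_ddd = 46.41
Terminal payoffs (S − K): max(230.3, 0) = 230.3, max(68.46, 0) = 68.46, max(-15.28, 0) = 0, max(-58.59, 0) = 0
Node uu (S = 231.3): V_uu = 1/1.06·[0.4429·230.3487 + 0.5571·68.4563] = 132.2184
Node ud (S = 119.6): V_ud = 1/1.06·[0.4429·68.4563 + 0.5571·0.0000] = 28.6003
Node dd (S = 61.88): V_dd = 1/1.06·[0.4429·0.0000 + 0.5571·0.0000] = 0.0000
Node u (S = 159.5): V_u = 1/1.06·[0.4429·132.2184 + 0.5571·28.6003] = 70.2720
Node d (S = 82.5): V_d = 1/1.06·[0.4429·28.6003 + 0.5571·0.0000] = 11.9489
Node 0 (S = 110): V_0 = 1/1.06·[0.4429·70.2720 + 0.5571·11.9489] = 35.6394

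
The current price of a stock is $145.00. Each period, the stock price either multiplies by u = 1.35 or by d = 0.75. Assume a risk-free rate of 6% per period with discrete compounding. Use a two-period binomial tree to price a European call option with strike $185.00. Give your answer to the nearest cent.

Risk-neutral probability p = (1 + 0.06 − 0.75)/(1.35 − 0.75) = 0.3100/0.6000 = 0.5167
Terminal stock prices: S_uu = 264.3, S_ud = 146.8, S_dd = 81.56
Terminal payoffs (S − K): max(79.26, 0) = 79.26, max(-38.19, 0) = 0, max(-103.4, 0) = 0
Node u (S = 195.8): V_u = 1/1.06·[0.5167·79.2625 + 0.4833·0.0000] = 38.6342
Node d (S = 108.8): V_d = 1/1.06·[0.5167·0.0000 + 0.4833·0.0000] = 0.0000
Node 0 (S = 145): V_0 = 1/1.06·[0.5167·38.6342 + 0.4833·0.0000] = 18.8312

$18.83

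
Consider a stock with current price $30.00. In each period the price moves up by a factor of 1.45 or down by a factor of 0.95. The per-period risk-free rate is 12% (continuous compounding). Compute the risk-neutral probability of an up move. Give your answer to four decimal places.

Risk-neutral probability p = (e^0.12 − 0.95)/(1.45 − 0.95) = 0.1775/0.5000 = 0.3550

p = 0.3550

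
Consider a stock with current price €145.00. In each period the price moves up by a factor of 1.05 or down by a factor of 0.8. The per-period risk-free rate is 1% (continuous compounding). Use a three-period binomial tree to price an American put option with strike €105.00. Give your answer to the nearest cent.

Risk-neutral probability p = (e^0.01 − 0.8)/(1.05 − 0.8) = 0.2101/0.2500 = 0.8402
Terminal stock prices: S_uuu = 167.9, S_uud = 127.9, S_udd = 97.44, S_ddd = 74.24
Terminal payoffs (K − S): max(-62.86, 0) = 0, max(-22.89, 0) = 0, max(7.56, 0) = 7.56, max(30.76, 0) = 30.76
Node uu (S = 159.9): continuation = e^(−0.01)·[0.8402·0.0000 + 0.1598·0.0000] = 0.0000; exercise value = 0.0000 ≤ continuation, so V_uu = 0.0000
Node ud (S = 121.8): continuation = e^(−0.01)·[0.8402·0.0000 + 0.1598·7.5600] = 1.1961; exercise value = 0.0000 ≤ continuation, so V_ud = 1.1961
Node dd (S = 92.8): continuation = e^(−0.01)·[0.8402·7.5600 + 0.1598·30.7600] = 11.1552; exercise value = 12.2000 > continuation, so V_dd = 12.2000 (exercise)
Node u (S = 152.2): continuation = e^(−0.01)·[0.8402·0.0000 + 0.1598·1.1961] = 0.1892; exercise value = 0.0000 ≤ continuation, so V_u = 0.1892
Node d (S = 116): continuation = e^(−0.01)·[0.8402·1.1961 + 0.1598·12.2000] = 2.9251; exercise value = 0.0000 ≤ continuation, so V_d = 2.9251
Node 0 (S = 145): continuation = e^(−0.01)·[0.8402·0.1892 + 0.1598·2.9251] = 0.6202; exercise value = 0.0000 ≤ continuation, so V_0 = 0.6202

€0.62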